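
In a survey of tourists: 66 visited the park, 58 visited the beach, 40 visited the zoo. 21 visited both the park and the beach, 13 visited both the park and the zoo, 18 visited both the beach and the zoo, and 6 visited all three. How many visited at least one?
|A∪B∪C| = 66+58+40-21-13-18+6 = 118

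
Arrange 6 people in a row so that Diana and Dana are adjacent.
Treat as block: (6-1)! × 2! = 120 × 2 = 240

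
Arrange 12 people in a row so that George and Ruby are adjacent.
Treat as block: (12-1)! × 2! = 39916800 × 2 = 79833600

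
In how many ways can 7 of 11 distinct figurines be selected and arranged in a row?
P(11,7) = 11!/(11-7)! = 1663200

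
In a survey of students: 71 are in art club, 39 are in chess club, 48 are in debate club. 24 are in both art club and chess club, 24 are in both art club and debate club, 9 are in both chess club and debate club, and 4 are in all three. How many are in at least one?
|A∪B∪C| = 71+39+48-24-24-9+4 = 105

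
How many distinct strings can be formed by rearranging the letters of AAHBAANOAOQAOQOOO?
17! / (2! × 6! × 1! × 1! × 6! × 1!) = 343062720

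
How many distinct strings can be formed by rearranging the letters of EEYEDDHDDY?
10! / (3! × 4! × 2! × 1!) = 12600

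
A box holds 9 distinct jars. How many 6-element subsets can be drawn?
C(9,6) = 9!/(6!×3!) = 84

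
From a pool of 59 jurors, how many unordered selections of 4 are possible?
C(59,4) = 59!/(4!×55!) = 455126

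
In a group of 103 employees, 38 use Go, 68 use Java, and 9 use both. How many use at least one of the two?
|A∪B| = |A| + |B| - |A∩B| = 38 + 68 - 9 = 97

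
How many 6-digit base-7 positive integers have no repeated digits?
First digit: 6 choices (nonzero). Then descending: 6 × 6 × 5 × 4 × 3 × 2 = 4320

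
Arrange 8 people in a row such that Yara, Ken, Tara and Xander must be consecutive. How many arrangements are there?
Treat the 4 as one block: (8-4+1)! × 4! = 120 × 24 = 2880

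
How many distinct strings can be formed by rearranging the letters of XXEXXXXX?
8! / (7! × 1!) = 8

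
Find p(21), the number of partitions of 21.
Pentagonal recurrence p(n) = p(n-1) + p(n-2) - p(n-5) - p(n-7) + p(n-12) + p(n-15) - ... gives p(0..20) = 1, 1, 2, 3, 5, 7, 11, 15, 22, 30, 42, 56, 77, 101, 135, 176, 231, 297, 385, 490, 627. p(21) = p(20) + p(19) - p(16) - p(14) + p(9) + p(6) = 627 + 490 - 231 - 135 + 30 + 11 = 792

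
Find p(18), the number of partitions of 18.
Pentagonal recurrence p(n) = p(n-1) + p(n-2) - p(n-5) - p(n-7) + p(n-12) + p(n-15) - ... gives p(0..17) = 1, 1, 2, 3, 5, 7, 11, 15, 22, 30, 42, 56, 77, 101, 135, 176, 231, 297. p(18) = p(17) + p(16) - p(13) - p(11) + p(6) + p(3) = 297 + 231 - 101 - 56 + 11 + 3 = 385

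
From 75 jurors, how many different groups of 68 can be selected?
C(75,68) = 75!/(68!×7!) = 1984829850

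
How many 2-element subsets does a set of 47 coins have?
C(47,2) = 47!/(2!×45!) = 1081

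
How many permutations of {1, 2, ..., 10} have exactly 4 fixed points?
Choose the 4 fixed points C(10,4) = 210, derange the rest: !6 = Σ_{j=0}^{6} (-1)^j·6!/j! = 720 - 720 + 360 - 120 + 30 - 6 + 1 = 265. Product = 210 × 265 = 55650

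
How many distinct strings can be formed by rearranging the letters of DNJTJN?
6! / (2! × 2! × 1! × 1!) = 180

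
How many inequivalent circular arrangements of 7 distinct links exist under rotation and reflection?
(7-1)!/2 = 720/2 = 360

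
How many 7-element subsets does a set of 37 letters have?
C(37,7) = 37!/(7!×30!) = 10295472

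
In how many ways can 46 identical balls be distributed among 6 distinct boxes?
C(46+6-1, 6-1) = C(51, 5) = 2349060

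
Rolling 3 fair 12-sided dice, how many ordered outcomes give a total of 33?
Coefficient of x^33 in (x + x² + ... + x^12)^3. By inclusion-exclusion on dice exceeding 12: Σ_j (-1)^j C(3,j)·C(33-1-12j, 2) = C(3,0)·C(32,2) - C(3,1)·C(20,2) + C(3,2)·C(8,2) = 1·496 - 3·190 + 3·28 = 10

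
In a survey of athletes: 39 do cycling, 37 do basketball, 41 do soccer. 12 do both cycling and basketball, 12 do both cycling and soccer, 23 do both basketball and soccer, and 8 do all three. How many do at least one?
|A∪B∪C| = 39+37+41-12-12-23+8 = 78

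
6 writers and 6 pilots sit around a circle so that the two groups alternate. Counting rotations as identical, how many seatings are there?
Fix one of the writers: (6-1)! ways for the remaining writers, × 6! ways for the pilots = 120 × 720 = 86400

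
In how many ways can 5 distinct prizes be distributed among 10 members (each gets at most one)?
P(10,5) = 10!/(10-5)! = 30240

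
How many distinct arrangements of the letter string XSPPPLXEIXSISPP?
15! / (1! × 2! × 3! × 5! × 1! × 3!) = 151351200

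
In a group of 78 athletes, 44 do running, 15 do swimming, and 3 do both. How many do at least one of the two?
|A∪B| = |A| + |B| - |A∩B| = 44 + 15 - 3 = 56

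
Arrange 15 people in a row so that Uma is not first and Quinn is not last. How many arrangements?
By inclusion-exclusion: 15! - 2×(15-1)! + (15-2)! = 1307674368000 - 174356582400 + 6227020800 = 1139544806400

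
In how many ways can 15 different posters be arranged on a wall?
15! = 1307674368000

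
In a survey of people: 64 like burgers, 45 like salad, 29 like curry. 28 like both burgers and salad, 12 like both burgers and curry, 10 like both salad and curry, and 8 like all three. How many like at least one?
|A∪B∪C| = 64+45+29-28-12-10+8 = 96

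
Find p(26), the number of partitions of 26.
Pentagonal recurrence p(n) = p(n-1) + p(n-2) - p(n-5) - p(n-7) + p(n-12) + p(n-15) - ... gives p(0..25) = 1, 1, 2, 3, 5, 7, 11, 15, 22, 30, 42, 56, 77, 101, 135, 176, 231, 297, 385, 490, 627, 792, 1002, 1255, 1575, 1958. p(26) = p(25) + p(24) - p(21) - p(19) + p(14) + p(11) - p(4) - p(0) = 1958 + 1575 - 792 - 490 + 135 + 56 - 5 - 1 = 2436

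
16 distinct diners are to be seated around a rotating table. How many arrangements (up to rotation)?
Circular: fix one position, arrange the rest. (16-1)! = 1307674368000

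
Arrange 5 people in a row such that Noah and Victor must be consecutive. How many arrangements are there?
Treat the 2 as one block: (5-2+1)! × 2! = 24 × 2 = 48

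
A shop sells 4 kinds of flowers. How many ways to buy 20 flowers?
C(20+4-1, 4-1) = C(23, 3) = 1771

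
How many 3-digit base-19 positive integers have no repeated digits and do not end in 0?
Last digit: 18 nonzero choices. First digit: 17 (nonzero, ≠last). Middle 1: P(17,1) = 17. Total = 5202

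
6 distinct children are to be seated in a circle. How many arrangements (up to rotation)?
Circular: fix one position, arrange the rest. (6-1)! = 120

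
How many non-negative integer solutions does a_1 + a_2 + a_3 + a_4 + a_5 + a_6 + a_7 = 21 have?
C(21+7-1, 7-1) = C(27, 6) = 296010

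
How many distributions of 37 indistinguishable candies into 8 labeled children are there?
C(37+8-1, 8-1) = C(44, 7) = 38320568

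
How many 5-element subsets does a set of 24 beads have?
C(24,5) = 24!/(5!×19!) = 42504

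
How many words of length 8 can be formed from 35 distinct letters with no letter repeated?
P(35,8) = 35!/(35-8)! = 948964262400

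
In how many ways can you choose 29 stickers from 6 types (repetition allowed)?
C(29+6-1, 6-1) = C(34, 5) = 278256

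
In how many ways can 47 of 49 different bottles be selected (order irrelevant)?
C(49,47) = 49!/(47!×2!) = 1176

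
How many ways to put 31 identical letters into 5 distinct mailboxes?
C(31+5-1, 5-1) = C(35, 4) = 52360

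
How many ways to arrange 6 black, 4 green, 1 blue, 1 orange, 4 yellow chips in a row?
16! / (6! × 4! × 1! × 1! × 4!) = 50450400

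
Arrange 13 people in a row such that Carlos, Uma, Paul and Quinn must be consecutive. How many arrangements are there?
Treat the 4 as one block: (13-4+1)! × 4! = 3628800 × 24 = 87091200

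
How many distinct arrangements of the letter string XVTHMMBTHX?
10! / (2! × 2! × 2! × 2! × 1! × 1!) = 226800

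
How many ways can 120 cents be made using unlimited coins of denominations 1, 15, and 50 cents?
Coefficient of x^120 in 1/(1-x^1) · 1/(1-x^15) · 1/(1-x^50). Case on j = number of 50-cent coins (j = 0..2); remainder r = 120 - 50j is made from {1,15} in ⌊r/15⌋+1 ways. r = 120, 70, 20 → 9 + 5 + 2 = 16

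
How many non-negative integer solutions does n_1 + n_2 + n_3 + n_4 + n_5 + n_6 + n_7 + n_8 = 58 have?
C(58+8-1, 8-1) = C(65, 7) = 696190560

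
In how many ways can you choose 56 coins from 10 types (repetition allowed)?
C(56+10-1, 10-1) = C(65, 9) = 31966749880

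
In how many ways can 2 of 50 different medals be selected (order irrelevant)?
C(50,2) = 50!/(2!×48!) = 1225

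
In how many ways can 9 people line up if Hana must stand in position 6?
Fix one position: (9-1)! = 40320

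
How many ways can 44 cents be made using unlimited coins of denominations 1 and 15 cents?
Coefficient of x^44 in 1/(1-x^1) · 1/(1-x^15). Use j coins of 15 for j = 0..⌊44/15⌋ = 2, the rest in 1s: 2 + 1 = 3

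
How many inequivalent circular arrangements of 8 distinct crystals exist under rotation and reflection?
(8-1)!/2 = 5040/2 = 2520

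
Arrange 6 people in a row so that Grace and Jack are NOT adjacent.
Total - adjacent = 6! - (6-1)!×2 = 720 - 240 = 480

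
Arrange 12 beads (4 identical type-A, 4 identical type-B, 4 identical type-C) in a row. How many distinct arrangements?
12! / (4! × 4! × 4!) = 34650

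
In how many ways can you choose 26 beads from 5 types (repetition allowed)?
C(26+5-1, 5-1) = C(30, 4) = 27405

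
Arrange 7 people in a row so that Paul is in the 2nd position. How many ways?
Fix one position: (7-1)! = 720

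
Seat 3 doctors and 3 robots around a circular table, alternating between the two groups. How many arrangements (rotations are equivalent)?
Fix one of the doctors: (3-1)! ways for the remaining doctors, × 3! ways for the robots = 2 × 6 = 12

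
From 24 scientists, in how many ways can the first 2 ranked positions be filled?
P(24,2) = 24!/(24-2)! = 552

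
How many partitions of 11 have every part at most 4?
Let r_j(i) = number of partitions of i into parts ≤ j, for i = 0..11. r_1(i) = 1 for all i; r_j(i) = r_{j-1}(i) + r_j(i-j). Rows j = 2..4: ≤2: 1 1 2 2 3 3 4 4 5 5 6 6; ≤3: 1 1 2 3 4 5 7 8 10 12 14 16; ≤4: 1 1 2 3 5 6 9 11 15 18 23 27. r_4(11) = 27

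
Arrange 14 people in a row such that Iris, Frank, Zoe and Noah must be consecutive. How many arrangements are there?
Treat the 4 as one block: (14-4+1)! × 4! = 39916800 × 24 = 958003200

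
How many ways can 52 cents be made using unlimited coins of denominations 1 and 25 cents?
Coefficient of x^52 in 1/(1-x^1) · 1/(1-x^25). Use j coins of 25 for j = 0..⌊52/25⌋ = 2, the rest in 1s: 2 + 1 = 3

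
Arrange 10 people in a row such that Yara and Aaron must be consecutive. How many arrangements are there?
Treat the 2 as one block: (10-2+1)! × 2! = 362880 × 2 = 725760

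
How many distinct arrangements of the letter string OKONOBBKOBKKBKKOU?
17! / (6! × 4! × 1! × 5! × 1!) = 171531360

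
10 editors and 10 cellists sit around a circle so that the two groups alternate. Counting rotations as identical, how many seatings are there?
Fix one of the editors: (10-1)! ways for the remaining editors, × 10! ways for the cellists = 362880 × 3628800 = 1316818944000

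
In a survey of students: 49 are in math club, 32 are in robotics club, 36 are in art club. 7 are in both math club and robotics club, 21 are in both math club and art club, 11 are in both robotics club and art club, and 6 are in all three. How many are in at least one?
|A∪B∪C| = 49+32+36-7-21-11+6 = 84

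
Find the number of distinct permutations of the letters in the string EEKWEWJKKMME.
12! / (1! × 2! × 4! × 2! × 3!) = 831600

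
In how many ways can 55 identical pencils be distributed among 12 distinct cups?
C(55+12-1, 12-1) = C(66, 11) = 1074082795968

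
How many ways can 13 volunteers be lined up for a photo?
13! = 6227020800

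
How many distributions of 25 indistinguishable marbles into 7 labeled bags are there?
C(25+7-1, 7-1) = C(31, 6) = 736281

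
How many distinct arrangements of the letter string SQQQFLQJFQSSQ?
13! / (1! × 1! × 2! × 6! × 3!) = 720720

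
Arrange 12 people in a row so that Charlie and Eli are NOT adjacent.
Total - adjacent = 12! - (12-1)!×2 = 479001600 - 79833600 = 399168000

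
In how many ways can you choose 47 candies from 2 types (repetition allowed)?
C(47+2-1, 2-1) = C(48, 1) = 48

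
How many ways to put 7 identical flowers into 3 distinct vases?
C(7+3-1, 3-1) = C(9, 2) = 36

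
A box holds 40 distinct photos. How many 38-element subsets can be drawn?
C(40,38) = 40!/(38!×2!) = 780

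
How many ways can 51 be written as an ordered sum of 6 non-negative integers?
C(51+6-1, 6-1) = C(56, 5) = 3819816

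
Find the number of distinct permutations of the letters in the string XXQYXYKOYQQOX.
13! / (1! × 3! × 2! × 4! × 3!) = 3603600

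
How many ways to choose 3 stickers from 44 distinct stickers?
C(44,3) = 44!/(3!×41!) = 13244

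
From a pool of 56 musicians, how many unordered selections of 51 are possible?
C(56,51) = 56!/(51!×5!) = 3819816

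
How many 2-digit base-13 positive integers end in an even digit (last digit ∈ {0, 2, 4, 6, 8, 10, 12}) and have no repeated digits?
Last∈{0,2,4,6,8,10,12}. Last=0: 12. Last nonzero: 6×11×P(11,0) = 66. Total = 78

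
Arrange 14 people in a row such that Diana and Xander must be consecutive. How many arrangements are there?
Treat the 2 as one block: (14-2+1)! × 2! = 6227020800 × 2 = 12454041600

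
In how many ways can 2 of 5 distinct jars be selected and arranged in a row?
P(5,2) = 5!/(5-2)! = 20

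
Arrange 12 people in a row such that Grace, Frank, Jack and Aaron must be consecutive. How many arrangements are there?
Treat the 4 as one block: (12-4+1)! × 4! = 362880 × 24 = 8709120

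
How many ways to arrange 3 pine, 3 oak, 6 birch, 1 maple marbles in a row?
13! / (3! × 3! × 6! × 1!) = 240240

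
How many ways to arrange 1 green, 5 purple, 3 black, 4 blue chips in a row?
13! / (1! × 5! × 3! × 4!) = 360360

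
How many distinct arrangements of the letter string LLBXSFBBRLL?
11! / (3! × 1! × 4! × 1! × 1! × 1!) = 277200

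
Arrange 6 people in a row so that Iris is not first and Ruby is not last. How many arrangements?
By inclusion-exclusion: 6! - 2×(6-1)! + (6-2)! = 720 - 240 + 24 = 504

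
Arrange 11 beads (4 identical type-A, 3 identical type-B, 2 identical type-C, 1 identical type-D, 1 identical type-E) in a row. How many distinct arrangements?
11! / (4! × 3! × 2! × 1! × 1!) = 138600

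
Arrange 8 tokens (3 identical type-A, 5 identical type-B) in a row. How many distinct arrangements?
8! / (3! × 5!) = 56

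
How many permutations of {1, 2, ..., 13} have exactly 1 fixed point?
Choose the 1 fixed point C(13,1) = 13, derange the rest: !12 = Σ_{j=0}^{12} (-1)^j·12!/j! = 479001600 - 479001600 + 239500800 - 79833600 + 19958400 - 3991680 + 665280 - 95040 + 11880 - 1320 + 132 - 12 + 1 = 176214841. Product = 13 × 176214841 = 2290792933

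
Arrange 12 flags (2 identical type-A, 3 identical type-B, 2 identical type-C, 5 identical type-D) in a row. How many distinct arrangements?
12! / (2! × 3! × 2! × 5!) = 166320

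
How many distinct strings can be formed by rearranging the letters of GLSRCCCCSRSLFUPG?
16! / (4! × 1! × 2! × 2! × 2! × 3! × 1! × 1!) = 18162144000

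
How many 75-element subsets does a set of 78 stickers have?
C(78,75) = 78!/(75!×3!) = 76076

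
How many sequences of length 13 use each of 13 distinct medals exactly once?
13! = 6227020800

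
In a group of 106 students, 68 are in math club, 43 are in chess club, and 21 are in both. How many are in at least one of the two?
|A∪B| = |A| + |B| - |A∩B| = 68 + 43 - 21 = 90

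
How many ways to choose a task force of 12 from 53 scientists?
C(53,12) = 53!/(12!×41!) = 266783135710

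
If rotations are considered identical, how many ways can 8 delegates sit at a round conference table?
Circular: fix one position, arrange the rest. (8-1)! = 5040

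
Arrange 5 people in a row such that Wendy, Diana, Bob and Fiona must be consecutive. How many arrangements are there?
Treat the 4 as one block: (5-4+1)! × 4! = 2 × 24 = 48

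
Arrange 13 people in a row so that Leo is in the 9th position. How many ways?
Fix one position: (13-1)! = 479001600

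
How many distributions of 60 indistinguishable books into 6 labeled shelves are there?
C(60+6-1, 6-1) = C(65, 5) = 8259888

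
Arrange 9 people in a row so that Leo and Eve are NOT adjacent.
Total - adjacent = 9! - (9-1)!×2 = 362880 - 80640 = 282240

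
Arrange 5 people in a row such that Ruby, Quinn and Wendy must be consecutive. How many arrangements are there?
Treat the 3 as one block: (5-3+1)! × 3! = 6 × 6 = 36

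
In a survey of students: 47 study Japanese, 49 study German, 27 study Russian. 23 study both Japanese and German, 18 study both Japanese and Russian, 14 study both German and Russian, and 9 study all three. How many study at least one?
|A∪B∪C| = 47+49+27-23-18-14+9 = 77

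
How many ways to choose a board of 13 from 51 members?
C(51,13) = 51!/(13!×38!) = 476260169700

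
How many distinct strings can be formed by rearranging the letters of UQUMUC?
6! / (1! × 1! × 3! × 1!) = 120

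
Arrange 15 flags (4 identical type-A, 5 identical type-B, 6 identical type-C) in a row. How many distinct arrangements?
15! / (4! × 5! × 6!) = 630630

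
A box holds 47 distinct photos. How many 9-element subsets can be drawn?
C(47,9) = 47!/(9!×38!) = 1362649145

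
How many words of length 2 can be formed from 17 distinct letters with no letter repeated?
P(17,2) = 17!/(17-2)! = 272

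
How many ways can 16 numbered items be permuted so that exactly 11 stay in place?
Choose the 11 fixed points C(16,11) = 4368, derange the rest: !5 = Σ_{j=0}^{5} (-1)^j·5!/j! = 120 - 120 + 60 - 20 + 5 - 1 = 44. Product = 4368 × 44 = 192192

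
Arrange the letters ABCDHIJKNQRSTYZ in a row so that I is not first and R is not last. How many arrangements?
By inclusion-exclusion: 15! - 2×(15-1)! + (15-2)! = 1307674368000 - 174356582400 + 6227020800 = 1139544806400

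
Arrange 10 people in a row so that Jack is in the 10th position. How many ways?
Fix one position: (10-1)! = 362880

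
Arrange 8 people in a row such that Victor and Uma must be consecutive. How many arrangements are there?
Treat the 2 as one block: (8-2+1)! × 2! = 5040 × 2 = 10080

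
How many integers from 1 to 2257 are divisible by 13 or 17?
⌊2257/13⌋ + ⌊2257/17⌋ - ⌊2257/221⌋ = 173 + 132 - 10 = 295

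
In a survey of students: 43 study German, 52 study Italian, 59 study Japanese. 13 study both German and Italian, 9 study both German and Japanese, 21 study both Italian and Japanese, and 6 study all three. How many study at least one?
|A∪B∪C| = 43+52+59-13-9-21+6 = 117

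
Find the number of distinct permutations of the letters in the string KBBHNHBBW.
9! / (2! × 4! × 1! × 1! × 1!) = 7560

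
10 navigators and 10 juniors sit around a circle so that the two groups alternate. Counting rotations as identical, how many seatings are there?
Fix one of the navigators: (10-1)! ways for the remaining navigators, × 10! ways for the juniors = 362880 × 3628800 = 1316818944000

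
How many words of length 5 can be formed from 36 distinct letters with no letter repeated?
P(36,5) = 36!/(36-5)! = 45239040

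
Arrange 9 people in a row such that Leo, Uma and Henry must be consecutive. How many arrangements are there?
Treat the 3 as one block: (9-3+1)! × 3! = 5040 × 6 = 30240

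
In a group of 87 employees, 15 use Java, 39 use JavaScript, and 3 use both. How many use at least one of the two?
|A∪B| = |A| + |B| - |A∩B| = 15 + 39 - 3 = 51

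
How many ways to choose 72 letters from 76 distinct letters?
C(76,72) = 76!/(72!×4!) = 1282975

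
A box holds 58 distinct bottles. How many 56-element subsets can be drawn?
C(58,56) = 58!/(56!×2!) = 1653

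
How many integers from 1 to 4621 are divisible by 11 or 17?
⌊4621/11⌋ + ⌊4621/17⌋ - ⌊4621/187⌋ = 420 + 271 - 24 = 667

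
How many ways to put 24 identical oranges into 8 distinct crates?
C(24+8-1, 8-1) = C(31, 7) = 2629575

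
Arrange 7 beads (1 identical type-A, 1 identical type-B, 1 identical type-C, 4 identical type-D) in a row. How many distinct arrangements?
7! / (1! × 1! × 1! × 4!) = 210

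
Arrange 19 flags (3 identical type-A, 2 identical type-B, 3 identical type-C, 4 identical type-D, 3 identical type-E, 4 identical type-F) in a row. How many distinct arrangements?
19! / (3! × 2! × 3! × 4! × 3! × 4!) = 488864376000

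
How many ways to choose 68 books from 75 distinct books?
C(75,68) = 75!/(68!×7!) = 1984829850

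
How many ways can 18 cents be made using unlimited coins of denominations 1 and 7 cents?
Coefficient of x^18 in 1/(1-x^1) · 1/(1-x^7). Use j coins of 7 for j = 0..⌊18/7⌋ = 2, the rest in 1s: 2 + 1 = 3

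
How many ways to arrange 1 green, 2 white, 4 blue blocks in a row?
7! / (1! × 2! × 4!) = 105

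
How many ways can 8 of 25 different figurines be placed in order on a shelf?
P(25,8) = 25!/(25-8)! = 43609104000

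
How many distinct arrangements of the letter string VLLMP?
5! / (1! × 2! × 1! × 1!) = 60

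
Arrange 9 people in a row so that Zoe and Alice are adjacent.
Treat as block: (9-1)! × 2! = 40320 × 2 = 80640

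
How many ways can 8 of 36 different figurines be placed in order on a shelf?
P(36,8) = 36!/(36-8)! = 1220096908800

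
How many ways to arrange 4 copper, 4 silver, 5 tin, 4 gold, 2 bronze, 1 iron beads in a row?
20! / (4! × 4! × 5! × 4! × 2! × 1!) = 733296564000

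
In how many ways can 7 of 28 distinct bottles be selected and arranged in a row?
P(28,7) = 28!/(28-7)! = 5967561600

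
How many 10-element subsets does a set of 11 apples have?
C(11,10) = 11!/(10!×1!) = 11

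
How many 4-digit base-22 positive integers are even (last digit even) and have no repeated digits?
Last∈{0,2,4,6,8,10,12,14,16,18,20}. Last=0: 7980. Last nonzero: 10×20×P(20,2) = 76000. Total = 83980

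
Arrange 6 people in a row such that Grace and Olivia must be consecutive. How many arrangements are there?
Treat the 2 as one block: (6-2+1)! × 2! = 120 × 2 = 240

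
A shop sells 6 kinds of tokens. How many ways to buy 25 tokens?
C(25+6-1, 6-1) = C(30, 5) = 142506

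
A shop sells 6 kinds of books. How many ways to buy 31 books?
C(31+6-1, 6-1) = C(36, 5) = 376992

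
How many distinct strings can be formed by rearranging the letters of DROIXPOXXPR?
11! / (1! × 2! × 2! × 2! × 1! × 3!) = 831600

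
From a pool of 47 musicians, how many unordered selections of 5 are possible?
C(47,5) = 47!/(5!×42!) = 1533939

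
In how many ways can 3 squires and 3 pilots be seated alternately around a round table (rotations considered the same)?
Fix one of the squires: (3-1)! ways for the remaining squires, × 3! ways for the pilots = 2 × 6 = 12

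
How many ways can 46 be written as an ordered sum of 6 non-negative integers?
C(46+6-1, 6-1) = C(51, 5) = 2349060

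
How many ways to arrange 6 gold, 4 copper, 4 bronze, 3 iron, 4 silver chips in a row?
21! / (6! × 4! × 4! × 3! × 4!) = 855512658000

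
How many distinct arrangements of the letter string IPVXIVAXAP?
10! / (2! × 2! × 2! × 2! × 2!) = 113400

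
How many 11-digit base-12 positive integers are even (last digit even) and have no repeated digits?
Last∈{0,2,4,6,8,10}. Last=0: 39916800. Last nonzero: 5×10×P(10,9) = 181440000. Total = 221356800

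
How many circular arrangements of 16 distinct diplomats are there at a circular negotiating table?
Circular: fix one position, arrange the rest. (16-1)! = 1307674368000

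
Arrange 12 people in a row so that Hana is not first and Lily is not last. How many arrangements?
By inclusion-exclusion: 12! - 2×(12-1)! + (12-2)! = 479001600 - 79833600 + 3628800 = 402796800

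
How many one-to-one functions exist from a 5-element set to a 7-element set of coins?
P(7,5) = 7!/(7-5)! = 2520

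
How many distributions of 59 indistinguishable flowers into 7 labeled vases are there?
C(59+7-1, 7-1) = C(65, 6) = 82598880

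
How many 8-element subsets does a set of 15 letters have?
C(15,8) = 15!/(8!×7!) = 6435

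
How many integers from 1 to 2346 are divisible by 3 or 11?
⌊2346/3⌋ + ⌊2346/11⌋ - ⌊2346/33⌋ = 782 + 213 - 71 = 924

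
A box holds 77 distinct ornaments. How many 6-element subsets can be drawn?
C(77,6) = 77!/(6!×71!) = 237093780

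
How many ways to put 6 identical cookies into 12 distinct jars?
C(6+12-1, 12-1) = C(17, 11) = 12376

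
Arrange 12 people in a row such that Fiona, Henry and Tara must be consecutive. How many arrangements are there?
Treat the 3 as one block: (12-3+1)! × 3! = 3628800 × 6 = 21772800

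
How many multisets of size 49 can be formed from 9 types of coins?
C(49+9-1, 9-1) = C(57, 8) = 1652411475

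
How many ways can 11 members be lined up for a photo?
11! = 39916800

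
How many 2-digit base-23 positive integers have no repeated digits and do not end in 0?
Last digit: 22 nonzero choices. First digit: 21 (nonzero, ≠last). Middle 0: P(21,0) = 1. Total = 462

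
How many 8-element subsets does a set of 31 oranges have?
C(31,8) = 31!/(8!×23!) = 7888725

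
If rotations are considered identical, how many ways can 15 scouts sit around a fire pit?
Circular: fix one position, arrange the rest. (15-1)! = 87178291200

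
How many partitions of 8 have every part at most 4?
Let r_j(i) = number of partitions of i into parts ≤ j, for i = 0..8. r_1(i) = 1 for all i; r_j(i) = r_{j-1}(i) + r_j(i-j). Rows j = 2..4: ≤2: 1 1 2 2 3 3 4 4 5; ≤3: 1 1 2 3 4 5 7 8 10; ≤4: 1 1 2 3 5 6 9 11 15. r_4(8) = 15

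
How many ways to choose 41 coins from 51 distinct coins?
C(51,41) = 51!/(41!×10!) = 12777711870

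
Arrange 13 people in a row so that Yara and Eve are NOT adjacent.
Total - adjacent = 13! - (13-1)!×2 = 6227020800 - 958003200 = 5269017600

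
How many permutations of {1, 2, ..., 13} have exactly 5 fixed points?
Choose the 5 fixed points C(13,5) = 1287, derange the rest: !8 = Σ_{j=0}^{8} (-1)^j·8!/j! = 40320 - 40320 + 20160 - 6720 + 1680 - 336 + 56 - 8 + 1 = 14833. Product = 1287 × 14833 = 19090071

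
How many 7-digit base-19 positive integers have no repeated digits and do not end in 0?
Last digit: 18 nonzero choices. First digit: 17 (nonzero, ≠last). Middle 5: P(17,5) = 742560. Total = 227223360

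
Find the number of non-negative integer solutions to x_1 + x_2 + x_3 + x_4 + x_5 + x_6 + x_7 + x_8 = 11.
C(11+8-1, 8-1) = C(18, 7) = 31824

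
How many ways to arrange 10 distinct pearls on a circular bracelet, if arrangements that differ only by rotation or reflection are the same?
(10-1)!/2 = 362880/2 = 181440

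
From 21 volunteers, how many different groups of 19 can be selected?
C(21,19) = 21!/(19!×2!) = 210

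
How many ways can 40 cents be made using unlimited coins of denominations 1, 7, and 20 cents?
Coefficient of x^40 in 1/(1-x^1) · 1/(1-x^7) · 1/(1-x^20). Case on j = number of 20-cent coins (j = 0..2); remainder r = 40 - 20j is made from {1,7} in ⌊r/7⌋+1 ways. r = 40, 20, 0 → 6 + 3 + 1 = 10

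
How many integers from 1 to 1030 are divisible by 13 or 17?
⌊1030/13⌋ + ⌊1030/17⌋ - ⌊1030/221⌋ = 79 + 60 - 4 = 135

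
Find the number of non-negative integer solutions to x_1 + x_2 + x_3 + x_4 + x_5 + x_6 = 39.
C(39+6-1, 6-1) = C(44, 5) = 1086008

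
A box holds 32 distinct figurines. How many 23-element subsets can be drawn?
C(32,23) = 32!/(23!×9!) = 28048800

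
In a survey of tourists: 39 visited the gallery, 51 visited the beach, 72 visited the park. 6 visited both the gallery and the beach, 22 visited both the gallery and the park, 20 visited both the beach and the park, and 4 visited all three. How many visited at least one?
|A∪B∪C| = 39+51+72-6-22-20+4 = 118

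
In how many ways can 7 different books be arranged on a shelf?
7! = 5040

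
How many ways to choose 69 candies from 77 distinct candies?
C(77,69) = 77!/(69!×8!) = 21042072975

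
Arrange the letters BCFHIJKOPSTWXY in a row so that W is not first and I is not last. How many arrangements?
By inclusion-exclusion: 14! - 2×(14-1)! + (14-2)! = 87178291200 - 12454041600 + 479001600 = 75203251200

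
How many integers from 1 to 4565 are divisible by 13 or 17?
⌊4565/13⌋ + ⌊4565/17⌋ - ⌊4565/221⌋ = 351 + 268 - 20 = 599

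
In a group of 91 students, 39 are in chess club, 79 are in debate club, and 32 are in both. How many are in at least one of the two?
|A∪B| = |A| + |B| - |A∩B| = 39 + 79 - 32 = 86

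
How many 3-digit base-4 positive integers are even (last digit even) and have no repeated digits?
Last∈{0,2}. Last=0: 6. Last nonzero: 1×2×P(2,1) = 4. Total = 10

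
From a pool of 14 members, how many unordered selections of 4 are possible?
C(14,4) = 14!/(4!×10!) = 1001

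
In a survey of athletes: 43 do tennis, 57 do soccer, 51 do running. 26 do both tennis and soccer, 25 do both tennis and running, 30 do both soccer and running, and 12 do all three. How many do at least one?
|A∪B∪C| = 43+57+51-26-25-30+12 = 82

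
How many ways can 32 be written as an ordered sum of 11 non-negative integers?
C(32+11-1, 11-1) = C(42, 10) = 1471442973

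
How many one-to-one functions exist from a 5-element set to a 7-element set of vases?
P(7,5) = 7!/(7-5)! = 2520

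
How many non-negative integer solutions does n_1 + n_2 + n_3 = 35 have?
C(35+3-1, 3-1) = C(37, 2) = 666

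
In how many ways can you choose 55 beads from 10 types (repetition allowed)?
C(55+10-1, 10-1) = C(64, 9) = 27540584512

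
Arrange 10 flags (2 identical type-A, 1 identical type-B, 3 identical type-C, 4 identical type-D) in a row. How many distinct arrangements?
10! / (2! × 1! × 3! × 4!) = 12600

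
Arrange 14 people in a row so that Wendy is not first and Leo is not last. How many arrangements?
By inclusion-exclusion: 14! - 2×(14-1)! + (14-2)! = 87178291200 - 12454041600 + 479001600 = 75203251200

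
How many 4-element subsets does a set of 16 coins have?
C(16,4) = 16!/(4!×12!) = 1820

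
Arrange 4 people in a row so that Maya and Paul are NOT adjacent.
Total - adjacent = 4! - (4-1)!×2 = 24 - 12 = 12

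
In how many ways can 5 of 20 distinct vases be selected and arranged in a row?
P(20,5) = 20!/(20-5)! = 1860480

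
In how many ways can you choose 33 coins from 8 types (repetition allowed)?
C(33+8-1, 8-1) = C(40, 7) = 18643560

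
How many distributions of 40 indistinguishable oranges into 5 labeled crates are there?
C(40+5-1, 5-1) = C(44, 4) = 135751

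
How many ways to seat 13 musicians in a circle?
Circular: fix one position, arrange the rest. (13-1)! = 479001600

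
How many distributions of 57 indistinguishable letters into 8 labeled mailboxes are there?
C(57+8-1, 8-1) = C(64, 7) = 621216192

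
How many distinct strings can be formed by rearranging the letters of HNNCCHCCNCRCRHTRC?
17! / (3! × 7! × 1! × 3! × 3!) = 326726400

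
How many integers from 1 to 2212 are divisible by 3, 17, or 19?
⌊2212/3⌋+⌊2212/17⌋+⌊2212/19⌋ - ⌊2212/51⌋-⌊2212/57⌋-⌊2212/323⌋ + ⌊2212/969⌋ = 737+130+116 - 43-38-6 + 2 = 898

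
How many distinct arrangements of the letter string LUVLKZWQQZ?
10! / (1! × 1! × 2! × 1! × 1! × 2! × 2!) = 453600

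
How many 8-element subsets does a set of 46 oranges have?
C(46,8) = 46!/(8!×38!) = 260932815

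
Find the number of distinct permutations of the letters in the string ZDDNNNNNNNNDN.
13! / (9! × 1! × 3!) = 2860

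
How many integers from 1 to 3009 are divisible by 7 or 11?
⌊3009/7⌋ + ⌊3009/11⌋ - ⌊3009/77⌋ = 429 + 273 - 39 = 663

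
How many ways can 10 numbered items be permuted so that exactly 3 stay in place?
Choose the 3 fixed points C(10,3) = 120, derange the rest: !7 = Σ_{j=0}^{7} (-1)^j·7!/j! = 5040 - 5040 + 2520 - 840 + 210 - 42 + 7 - 1 = 1854. Product = 120 × 1854 = 222480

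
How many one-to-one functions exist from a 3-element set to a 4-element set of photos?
P(4,3) = 4!/(4-3)! = 24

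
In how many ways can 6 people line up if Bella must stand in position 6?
Fix one position: (6-1)! = 120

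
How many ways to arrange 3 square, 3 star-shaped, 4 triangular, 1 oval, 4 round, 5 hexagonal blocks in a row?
20! / (3! × 3! × 4! × 1! × 4! × 5!) = 977728752000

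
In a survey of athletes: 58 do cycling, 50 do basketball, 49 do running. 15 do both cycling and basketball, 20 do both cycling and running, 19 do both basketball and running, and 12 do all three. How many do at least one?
|A∪B∪C| = 58+50+49-15-20-19+12 = 115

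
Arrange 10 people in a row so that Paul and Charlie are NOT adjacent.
Total - adjacent = 10! - (10-1)!×2 = 3628800 - 725760 = 2903040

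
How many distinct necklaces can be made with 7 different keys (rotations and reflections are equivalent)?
(7-1)!/2 = 720/2 = 360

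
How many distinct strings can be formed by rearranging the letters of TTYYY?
5! / (3! × 2!) = 10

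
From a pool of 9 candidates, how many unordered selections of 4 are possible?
C(9,4) = 9!/(4!×5!) = 126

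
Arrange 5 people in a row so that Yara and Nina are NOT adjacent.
Total - adjacent = 5! - (5-1)!×2 = 120 - 48 = 72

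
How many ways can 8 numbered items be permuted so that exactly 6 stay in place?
Choose the 6 fixed points C(8,6) = 28, derange the rest: !2 = Σ_{j=0}^{2} (-1)^j·2!/j! = 2 - 2 + 1 = 1. Product = 28 × 1 = 28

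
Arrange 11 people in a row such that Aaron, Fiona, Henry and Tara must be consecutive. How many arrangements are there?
Treat the 4 as one block: (11-4+1)! × 4! = 40320 × 24 = 967680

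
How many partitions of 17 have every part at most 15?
Let r_j(i) = number of partitions of i into parts ≤ j, for i = 0..17. r_1(i) = 1 for all i; r_j(i) = r_{j-1}(i) + r_j(i-j). Rows j = 2..15: ≤2: 1 1 2 2 3 3 4 4 5 5 6 6 7 7 8 8 9 9; ≤3: 1 1 2 3 4 5 7 8 10 12 14 16 19 21 24 27 30 33; ≤4: 1 1 2 3 5 6 9 11 15 18 23 27 34 39 47 54 64 72; ≤5: 1 1 2 3 5 7 10 13 18 23 30 37 47 57 70 84 101 119; ≤6: 1 1 2 3 5 7 11 14 20 26 35 44 58 71 90 110 136 163; ≤7: 1 1 2 3 5 7 11 15 21 28 38 49 65 82 105 131 164 201; ≤8: 1 1 2 3 5 7 11 15 22 29 40 52 70 89 116 146 186 230; ≤9: 1 1 2 3 5 7 11 15 22 30 41 54 73 94 123 157 201 252; ≤10: 1 1 2 3 5 7 11 15 22 30 42 55 75 97 128 164 212 267; ≤11: 1 1 2 3 5 7 11 15 22 30 42 56 76 99 131 169 219 278; ≤12: 1 1 2 3 5 7 11 15 22 30 42 56 77 100 133 172 224 285; ≤13: 1 1 2 3 5 7 11 15 22 30 42 56 77 101 134 174 227 290; ≤14: 1 1 2 3 5 7 11 15 22 30 42 56 77 101 135 175 229 293; ≤15: 1 1 2 3 5 7 11 15 22 30 42 56 77 101 135 176 230 295. r_15(17) = 295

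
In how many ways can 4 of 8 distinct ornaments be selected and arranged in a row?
P(8,4) = 8!/(8-4)! = 1680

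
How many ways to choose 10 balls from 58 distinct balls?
C(58,10) = 58!/(10!×48!) = 52179482355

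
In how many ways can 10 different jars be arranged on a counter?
10! = 3628800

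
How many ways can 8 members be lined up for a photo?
8! = 40320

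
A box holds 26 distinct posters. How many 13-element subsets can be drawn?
C(26,13) = 26!/(13!×13!) = 10400600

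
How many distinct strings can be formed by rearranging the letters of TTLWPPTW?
8! / (3! × 2! × 1! × 2!) = 1680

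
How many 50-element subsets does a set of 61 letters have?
C(61,50) = 61!/(50!×11!) = 418094152866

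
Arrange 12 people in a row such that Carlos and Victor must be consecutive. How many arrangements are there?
Treat the 2 as one block: (12-2+1)! × 2! = 39916800 × 2 = 79833600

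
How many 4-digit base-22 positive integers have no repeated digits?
First digit: 21 choices (nonzero). Then descending: 21 × 21 × 20 × 19 = 167580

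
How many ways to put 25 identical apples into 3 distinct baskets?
C(25+3-1, 3-1) = C(27, 2) = 351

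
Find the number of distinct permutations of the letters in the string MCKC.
4! / (1! × 2! × 1!) = 12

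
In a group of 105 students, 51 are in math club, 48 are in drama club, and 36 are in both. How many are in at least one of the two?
|A∪B| = |A| + |B| - |A∩B| = 51 + 48 - 36 = 63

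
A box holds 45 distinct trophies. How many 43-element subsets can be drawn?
C(45,43) = 45!/(43!×2!) = 990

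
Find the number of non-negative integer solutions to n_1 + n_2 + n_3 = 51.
C(51+3-1, 3-1) = C(53, 2) = 1378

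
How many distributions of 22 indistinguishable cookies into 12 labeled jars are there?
C(22+12-1, 12-1) = C(33, 11) = 193536720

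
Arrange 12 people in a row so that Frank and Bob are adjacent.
Treat as block: (12-1)! × 2! = 39916800 × 2 = 79833600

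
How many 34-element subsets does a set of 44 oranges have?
C(44,34) = 44!/(34!×10!) = 2481256778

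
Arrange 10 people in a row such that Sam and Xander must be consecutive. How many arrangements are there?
Treat the 2 as one block: (10-2+1)! × 2! = 362880 × 2 = 725760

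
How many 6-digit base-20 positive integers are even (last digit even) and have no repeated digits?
Last∈{0,2,4,6,8,10,12,14,16,18}. Last=0: 1395360. Last nonzero: 9×18×P(18,4) = 11897280. Total = 13292640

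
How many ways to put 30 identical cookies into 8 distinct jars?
C(30+8-1, 8-1) = C(37, 7) = 10295472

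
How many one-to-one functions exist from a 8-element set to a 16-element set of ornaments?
P(16,8) = 16!/(16-8)! = 518918400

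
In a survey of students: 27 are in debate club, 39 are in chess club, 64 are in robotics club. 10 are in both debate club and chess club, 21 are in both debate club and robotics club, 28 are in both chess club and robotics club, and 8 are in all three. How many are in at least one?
|A∪B∪C| = 27+39+64-10-21-28+8 = 79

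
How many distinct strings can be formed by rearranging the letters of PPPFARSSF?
9! / (2! × 1! × 1! × 2! × 3!) = 15120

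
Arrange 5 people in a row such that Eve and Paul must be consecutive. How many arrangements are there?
Treat the 2 as one block: (5-2+1)! × 2! = 24 × 2 = 48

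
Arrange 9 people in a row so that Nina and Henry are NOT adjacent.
Total - adjacent = 9! - (9-1)!×2 = 362880 - 80640 = 282240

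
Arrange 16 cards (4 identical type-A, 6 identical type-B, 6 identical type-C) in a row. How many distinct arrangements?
16! / (4! × 6! × 6!) = 1681680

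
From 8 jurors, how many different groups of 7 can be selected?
C(8,7) = 8!/(7!×1!) = 8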